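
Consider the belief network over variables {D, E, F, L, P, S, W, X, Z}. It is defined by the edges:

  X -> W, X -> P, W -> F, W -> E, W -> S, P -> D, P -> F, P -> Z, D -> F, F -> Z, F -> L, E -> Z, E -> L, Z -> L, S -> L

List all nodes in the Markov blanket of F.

The Markov blanket of a node is its parents, its children, and the other parents of its children.
Children of F: L, Z.
Pa(F) = {D, P, W}.
Parents of each child, excluding F:
  Z also has parents E, P.
  L's other parents are E, S, Z.
Union: {D, P, W} ∪ {L, Z} ∪ {E, P, S, Z} = {D, E, L, P, S, W, Z}.

{D, E, L, P, S, W, Z}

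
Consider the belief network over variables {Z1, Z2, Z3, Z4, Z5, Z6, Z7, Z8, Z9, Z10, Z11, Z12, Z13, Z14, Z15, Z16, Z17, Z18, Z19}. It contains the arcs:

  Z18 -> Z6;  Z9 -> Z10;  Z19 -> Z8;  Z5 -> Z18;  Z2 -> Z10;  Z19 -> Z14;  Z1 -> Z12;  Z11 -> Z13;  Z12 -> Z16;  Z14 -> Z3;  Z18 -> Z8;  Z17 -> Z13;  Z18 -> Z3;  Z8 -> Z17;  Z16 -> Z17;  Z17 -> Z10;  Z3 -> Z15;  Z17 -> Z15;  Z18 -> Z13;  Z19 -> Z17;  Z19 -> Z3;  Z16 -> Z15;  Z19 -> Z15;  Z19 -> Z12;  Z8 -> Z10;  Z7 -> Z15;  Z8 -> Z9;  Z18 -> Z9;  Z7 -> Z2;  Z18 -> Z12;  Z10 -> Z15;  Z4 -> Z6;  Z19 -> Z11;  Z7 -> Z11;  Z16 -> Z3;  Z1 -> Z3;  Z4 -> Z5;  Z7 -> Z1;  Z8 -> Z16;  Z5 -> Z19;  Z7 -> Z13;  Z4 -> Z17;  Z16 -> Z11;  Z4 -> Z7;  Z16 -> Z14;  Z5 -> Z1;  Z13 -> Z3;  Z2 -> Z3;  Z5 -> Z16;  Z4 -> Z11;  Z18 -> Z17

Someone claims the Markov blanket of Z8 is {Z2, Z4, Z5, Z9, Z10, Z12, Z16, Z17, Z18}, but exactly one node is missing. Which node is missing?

Z8 has parents Z18, Z19.
Children of Z8: Z9, Z10, Z16, Z17.
Other parents of Z8's children:
  Z16: Z5, Z12
  Z17: Z4, Z16, Z18, Z19
  Z9: Z18
  Z10: Z2, Z9, Z17
MB(Z8) = {Z2, Z4, Z5, Z9, Z10, Z12, Z16, Z17, Z18, Z19}.
Comparing with the claimed set, Z19 is missing.

Z19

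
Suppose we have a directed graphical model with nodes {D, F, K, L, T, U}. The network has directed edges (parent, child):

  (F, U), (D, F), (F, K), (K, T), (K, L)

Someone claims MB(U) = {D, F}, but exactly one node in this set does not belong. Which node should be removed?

D

Pa(U) = {F}.
Children of U: none.
With no children, U has no spouses; the co-parent set is empty.
MB(U) = {F}.
D is neither a parent, child, nor co-parent of U, so it does not belong.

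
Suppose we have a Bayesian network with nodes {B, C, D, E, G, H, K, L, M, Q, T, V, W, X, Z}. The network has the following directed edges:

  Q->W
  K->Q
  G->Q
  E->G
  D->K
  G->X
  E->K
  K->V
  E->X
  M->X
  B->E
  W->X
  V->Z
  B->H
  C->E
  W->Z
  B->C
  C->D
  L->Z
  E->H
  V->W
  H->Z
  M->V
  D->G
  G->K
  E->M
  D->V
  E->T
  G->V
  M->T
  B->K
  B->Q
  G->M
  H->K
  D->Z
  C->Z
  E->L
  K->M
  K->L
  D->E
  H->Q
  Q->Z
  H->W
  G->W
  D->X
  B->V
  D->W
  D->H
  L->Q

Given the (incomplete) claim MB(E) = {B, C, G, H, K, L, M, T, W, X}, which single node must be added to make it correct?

D

E's parents: B, C, D.
E's children: G, H, K, L, M, T, X.
For each child, the remaining parents (spouses of E):
  G also has parent D.
  H's other parents are B, D.
  K's other parents are B, D, G, H.
  L's other parent is K.
  M also has parents G, K.
  T's other parent is M.
  X's other parents are D, G, M, W.
MB(E) = {B, C, D, G, H, K, L, M, T, W, X}.
Comparing with the claimed set, D is missing.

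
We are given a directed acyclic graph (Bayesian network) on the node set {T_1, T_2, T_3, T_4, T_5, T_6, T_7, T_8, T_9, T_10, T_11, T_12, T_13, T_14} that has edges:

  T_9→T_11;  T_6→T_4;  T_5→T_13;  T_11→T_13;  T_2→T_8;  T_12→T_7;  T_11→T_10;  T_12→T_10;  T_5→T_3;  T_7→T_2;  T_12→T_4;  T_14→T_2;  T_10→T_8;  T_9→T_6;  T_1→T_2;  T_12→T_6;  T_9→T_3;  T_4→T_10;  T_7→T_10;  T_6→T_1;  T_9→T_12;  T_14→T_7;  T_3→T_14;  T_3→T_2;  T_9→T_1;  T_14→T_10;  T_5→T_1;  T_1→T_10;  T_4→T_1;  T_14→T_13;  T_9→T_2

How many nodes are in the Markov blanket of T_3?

6

By definition, MB(T_3) is built from T_3's parents, T_3's children, and the co-parents of T_3.
Parents of T_3: T_5, T_9.
T_3 has children T_2, T_14.
Other parents of T_3's children:
  T_14: —
  T_2: T_1, T_7, T_9, T_14
MB(T_3) = {T_1, T_2, T_5, T_7, T_9, T_14}, which has 6 nodes.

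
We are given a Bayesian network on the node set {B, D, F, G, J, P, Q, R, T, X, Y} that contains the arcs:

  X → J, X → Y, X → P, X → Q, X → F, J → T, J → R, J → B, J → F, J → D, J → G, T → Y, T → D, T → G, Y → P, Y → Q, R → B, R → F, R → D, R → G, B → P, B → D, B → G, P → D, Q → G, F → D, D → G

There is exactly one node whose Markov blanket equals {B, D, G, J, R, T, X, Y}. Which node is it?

Q

The target node must have every member of {B, D, G, J, R, T, X, Y} as a parent, child, or co-parent, and no others.
Parents of Q: X, Y; children: G; co-parents: B, D, J, R, T.
These exactly cover the given set, so the node is Q.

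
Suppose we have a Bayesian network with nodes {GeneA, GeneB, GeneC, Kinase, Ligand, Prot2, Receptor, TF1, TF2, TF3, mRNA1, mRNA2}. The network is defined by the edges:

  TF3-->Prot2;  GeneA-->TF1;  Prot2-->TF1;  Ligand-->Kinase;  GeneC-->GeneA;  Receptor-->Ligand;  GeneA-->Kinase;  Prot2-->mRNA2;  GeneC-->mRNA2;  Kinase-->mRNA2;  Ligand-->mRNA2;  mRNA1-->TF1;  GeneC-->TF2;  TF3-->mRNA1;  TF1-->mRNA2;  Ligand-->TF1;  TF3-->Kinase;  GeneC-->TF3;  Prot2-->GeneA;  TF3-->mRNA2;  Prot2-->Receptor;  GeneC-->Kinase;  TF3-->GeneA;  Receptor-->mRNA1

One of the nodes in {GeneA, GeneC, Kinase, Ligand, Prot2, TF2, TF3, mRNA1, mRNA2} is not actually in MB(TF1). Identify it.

TF2

Parents of TF1: GeneA, Ligand, Prot2, mRNA1.
TF1 has child mRNA2.
Other parents of TF1's children:
  mRNA2's other parents are GeneC, Kinase, Ligand, Prot2, TF3.
MB(TF1) = {GeneA, GeneC, Kinase, Ligand, Prot2, TF3, mRNA1, mRNA2}.
TF2 is neither a parent, child, nor co-parent of TF1, so it does not belong.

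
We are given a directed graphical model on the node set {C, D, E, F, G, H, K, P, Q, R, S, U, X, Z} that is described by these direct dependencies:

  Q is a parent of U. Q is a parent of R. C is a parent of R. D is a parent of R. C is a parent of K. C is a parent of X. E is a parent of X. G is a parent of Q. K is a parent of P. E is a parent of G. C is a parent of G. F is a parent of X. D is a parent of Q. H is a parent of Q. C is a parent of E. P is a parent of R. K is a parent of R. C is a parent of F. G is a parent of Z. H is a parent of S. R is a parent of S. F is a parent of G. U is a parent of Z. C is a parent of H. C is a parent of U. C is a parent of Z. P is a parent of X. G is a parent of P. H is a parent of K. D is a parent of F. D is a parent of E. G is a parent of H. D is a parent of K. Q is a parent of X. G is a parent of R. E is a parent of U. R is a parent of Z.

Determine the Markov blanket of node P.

By definition, MB(P) is built from P's parents, P's children, and the co-parents of P.
Parents of P: G, K.
P has children R, X.
Co-parents of P (other parents of its children):
  R: C, D, G, K, Q
  X: C, E, F, Q
MB(P) = {C, D, E, F, G, K, Q, R, X}.

{C, D, E, F, G, K, Q, R, X}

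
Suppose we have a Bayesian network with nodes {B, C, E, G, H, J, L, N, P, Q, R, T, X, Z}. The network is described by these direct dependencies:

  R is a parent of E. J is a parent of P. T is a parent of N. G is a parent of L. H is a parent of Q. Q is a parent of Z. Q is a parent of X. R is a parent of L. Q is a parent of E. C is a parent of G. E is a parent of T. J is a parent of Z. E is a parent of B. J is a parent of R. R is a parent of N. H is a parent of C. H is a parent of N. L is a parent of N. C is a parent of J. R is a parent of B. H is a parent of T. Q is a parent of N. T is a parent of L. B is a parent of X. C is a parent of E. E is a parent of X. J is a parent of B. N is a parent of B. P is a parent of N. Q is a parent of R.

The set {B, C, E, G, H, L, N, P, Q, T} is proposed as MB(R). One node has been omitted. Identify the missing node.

J

A node's Markov blanket = Pa ∪ Ch ∪ (parents of Ch other than the node itself).
R has parents J, Q.
Ch(R) = {B, E, L, N}.
Other parents of R's children:
  E also has parents C, Q.
  parents(L) \ {R} = {G, T}.
  parents(N) \ {R} = {H, L, P, Q, T}.
  B's other parents are E, J, N.
MB(R) = {B, C, E, G, H, J, L, N, P, Q, T}.
Comparing with the claimed set, J is missing.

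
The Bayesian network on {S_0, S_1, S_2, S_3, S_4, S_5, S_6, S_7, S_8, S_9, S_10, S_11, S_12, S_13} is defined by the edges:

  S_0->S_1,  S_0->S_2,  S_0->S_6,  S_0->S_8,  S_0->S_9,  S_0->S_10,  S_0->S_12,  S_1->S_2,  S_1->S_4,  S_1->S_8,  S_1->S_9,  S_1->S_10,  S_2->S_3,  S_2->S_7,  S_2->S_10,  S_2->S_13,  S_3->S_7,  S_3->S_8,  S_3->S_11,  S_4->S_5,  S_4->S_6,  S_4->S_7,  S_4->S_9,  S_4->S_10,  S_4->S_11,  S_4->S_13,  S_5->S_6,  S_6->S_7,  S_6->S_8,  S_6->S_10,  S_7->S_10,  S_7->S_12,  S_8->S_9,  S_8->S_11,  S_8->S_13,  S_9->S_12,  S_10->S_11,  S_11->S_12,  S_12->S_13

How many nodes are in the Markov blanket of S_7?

Pa(S_7) = {S_2, S_3, S_4, S_6}.
Ch(S_7) = {S_10, S_12}.
Parents of each child, excluding S_7:
  S_10: S_0, S_1, S_2, S_4, S_6
  S_12: S_0, S_9, S_11
MB(S_7) = {S_0, S_1, S_2, S_3, S_4, S_6, S_9, S_10, S_11, S_12}, which has 10 nodes.

10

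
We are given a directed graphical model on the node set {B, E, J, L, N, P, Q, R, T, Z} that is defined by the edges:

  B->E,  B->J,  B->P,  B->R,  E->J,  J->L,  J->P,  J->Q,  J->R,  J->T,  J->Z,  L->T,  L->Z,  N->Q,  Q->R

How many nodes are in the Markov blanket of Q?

4

A node's Markov blanket = Pa ∪ Ch ∪ (parents of Ch other than the node itself).
Q's children: R.
Pa(Q) = {J, N}.
Other parents of Q's children:
  R's other parents are B, J.
MB(Q) = {B, J, N, R}, which has 4 nodes.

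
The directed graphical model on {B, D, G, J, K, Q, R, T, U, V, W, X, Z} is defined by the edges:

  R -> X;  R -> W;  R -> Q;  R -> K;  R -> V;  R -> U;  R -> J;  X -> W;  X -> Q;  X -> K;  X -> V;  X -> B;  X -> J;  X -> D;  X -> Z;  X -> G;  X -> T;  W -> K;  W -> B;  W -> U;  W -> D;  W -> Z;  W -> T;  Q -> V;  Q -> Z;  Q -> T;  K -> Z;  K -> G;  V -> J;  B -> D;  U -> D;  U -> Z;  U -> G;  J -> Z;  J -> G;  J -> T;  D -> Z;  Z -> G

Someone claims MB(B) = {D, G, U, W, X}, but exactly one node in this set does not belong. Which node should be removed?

Recall MB(v) = parents ∪ children ∪ spouses, where spouses are the other parents of v's children.
Pa(B) = {W, X}.
B's children: D.
For each child, the remaining parents (spouses of B):
  D: U, W, X
MB(B) = {D, U, W, X}.
G is neither a parent, child, nor co-parent of B, so it does not belong.

G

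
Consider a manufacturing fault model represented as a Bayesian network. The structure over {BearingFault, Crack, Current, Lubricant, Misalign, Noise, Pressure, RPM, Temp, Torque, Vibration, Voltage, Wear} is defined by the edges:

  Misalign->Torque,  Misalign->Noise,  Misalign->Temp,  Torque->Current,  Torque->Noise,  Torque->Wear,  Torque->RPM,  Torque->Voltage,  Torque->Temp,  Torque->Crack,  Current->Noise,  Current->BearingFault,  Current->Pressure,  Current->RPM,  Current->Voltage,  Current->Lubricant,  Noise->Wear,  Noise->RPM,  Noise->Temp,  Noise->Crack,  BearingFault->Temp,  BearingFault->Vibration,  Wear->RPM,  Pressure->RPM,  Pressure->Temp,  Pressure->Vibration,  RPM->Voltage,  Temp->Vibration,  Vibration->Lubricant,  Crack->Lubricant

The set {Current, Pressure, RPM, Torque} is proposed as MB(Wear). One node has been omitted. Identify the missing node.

The Markov blanket of a node is its parents, its children, and the other parents of its children.
Wear has parents Noise, Torque.
Wear has child RPM.
Other parents of Wear's children:
  parents(RPM) \ {Wear} = {Current, Noise, Pressure, Torque}.
MB(Wear) = {Current, Noise, Pressure, RPM, Torque}.
Comparing with the claimed set, Noise is missing.

Noise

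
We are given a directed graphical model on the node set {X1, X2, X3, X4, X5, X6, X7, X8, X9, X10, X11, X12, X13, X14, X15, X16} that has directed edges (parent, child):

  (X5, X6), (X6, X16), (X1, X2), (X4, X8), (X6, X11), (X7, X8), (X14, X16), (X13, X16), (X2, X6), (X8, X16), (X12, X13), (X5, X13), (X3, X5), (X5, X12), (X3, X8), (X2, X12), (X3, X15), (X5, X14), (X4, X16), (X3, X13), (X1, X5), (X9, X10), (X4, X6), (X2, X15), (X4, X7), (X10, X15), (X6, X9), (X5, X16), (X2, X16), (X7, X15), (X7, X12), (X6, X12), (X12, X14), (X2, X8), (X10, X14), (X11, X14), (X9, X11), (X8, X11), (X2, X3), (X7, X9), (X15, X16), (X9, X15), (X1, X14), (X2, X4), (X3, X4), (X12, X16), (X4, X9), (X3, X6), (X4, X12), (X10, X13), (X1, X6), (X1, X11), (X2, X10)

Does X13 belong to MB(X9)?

Pa(X9) = {X4, X6, X7}.
X9's children: X10, X11, X15.
For each child, the remaining parents (spouses of X9):
  parents(X10) \ {X9} = {X2}.
  parents(X11) \ {X9} = {X1, X6, X8}.
  parents(X15) \ {X9} = {X2, X3, X7, X10}.
MB(X9) = {X1, X2, X3, X4, X6, X7, X8, X10, X11, X15}; X13 is not in this set.

No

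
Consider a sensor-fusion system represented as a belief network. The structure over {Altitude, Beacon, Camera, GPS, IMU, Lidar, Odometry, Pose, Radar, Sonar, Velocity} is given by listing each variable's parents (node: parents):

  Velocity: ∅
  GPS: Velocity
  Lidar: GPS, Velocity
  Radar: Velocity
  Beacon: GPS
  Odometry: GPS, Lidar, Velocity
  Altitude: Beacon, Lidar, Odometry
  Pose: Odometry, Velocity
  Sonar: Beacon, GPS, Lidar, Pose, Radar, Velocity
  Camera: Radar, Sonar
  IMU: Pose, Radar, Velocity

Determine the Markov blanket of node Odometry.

{Altitude, Beacon, GPS, Lidar, Pose, Velocity}

By definition, MB(Odometry) is built from Odometry's parents, Odometry's children, and the co-parents of Odometry.
Odometry has children Altitude, Pose.
Parents of Odometry: GPS, Lidar, Velocity.
Co-parents of Odometry (other parents of its children):
  Altitude also has parents Beacon, Lidar.
  parents(Pose) \ {Odometry} = {Velocity}.
MB(Odometry) = {Altitude, Beacon, GPS, Lidar, Pose, Velocity}.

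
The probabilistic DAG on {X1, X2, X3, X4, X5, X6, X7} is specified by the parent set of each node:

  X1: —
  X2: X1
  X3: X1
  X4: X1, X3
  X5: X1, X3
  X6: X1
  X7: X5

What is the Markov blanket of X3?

{X1, X4, X5}

X3's parents: X1.
X3's children: X4, X5.
For each child, the remaining parents (spouses of X3):
  X4: X1
  X5: X1
MB(X3) = {X1, X4, X5}.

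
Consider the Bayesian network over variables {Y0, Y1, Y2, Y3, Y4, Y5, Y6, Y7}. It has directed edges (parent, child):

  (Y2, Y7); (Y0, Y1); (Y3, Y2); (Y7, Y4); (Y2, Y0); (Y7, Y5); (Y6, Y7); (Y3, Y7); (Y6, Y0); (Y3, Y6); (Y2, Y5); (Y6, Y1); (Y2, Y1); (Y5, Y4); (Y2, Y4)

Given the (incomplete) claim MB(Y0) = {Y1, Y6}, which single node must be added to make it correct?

By definition, MB(Y0) is built from Y0's parents, Y0's children, and the co-parents of Y0.
Pa(Y0) = {Y2, Y6}.
Children of Y0: Y1.
Co-parents of Y0 (other parents of its children):
  parents(Y1) \ {Y0} = {Y2, Y6}.
MB(Y0) = {Y1, Y2, Y6}.
Comparing with the claimed set, Y2 is missing.

Y2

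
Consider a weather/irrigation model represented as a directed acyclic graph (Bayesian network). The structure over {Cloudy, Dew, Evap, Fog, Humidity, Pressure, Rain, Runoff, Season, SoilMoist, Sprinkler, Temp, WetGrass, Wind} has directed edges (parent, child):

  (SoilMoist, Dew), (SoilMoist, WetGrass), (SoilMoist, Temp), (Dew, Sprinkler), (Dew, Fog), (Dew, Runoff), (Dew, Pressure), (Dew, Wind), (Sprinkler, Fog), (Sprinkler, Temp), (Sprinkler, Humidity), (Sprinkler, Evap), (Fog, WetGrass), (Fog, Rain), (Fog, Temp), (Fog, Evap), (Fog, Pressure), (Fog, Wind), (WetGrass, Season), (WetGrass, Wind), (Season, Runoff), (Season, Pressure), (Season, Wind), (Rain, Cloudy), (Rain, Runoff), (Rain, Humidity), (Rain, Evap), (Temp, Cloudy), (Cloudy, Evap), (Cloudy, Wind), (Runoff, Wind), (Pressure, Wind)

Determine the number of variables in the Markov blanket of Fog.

12

The Markov blanket of a node is its parents, its children, and the other parents of its children.
Children of Fog: Evap, Pressure, Rain, Temp, WetGrass, Wind.
Parents of Fog: Dew, Sprinkler.
Other parents of Fog's children:
  WetGrass's other parent is SoilMoist.
  Rain: no additional parents.
  parents(Temp) \ {Fog} = {SoilMoist, Sprinkler}.
  parents(Evap) \ {Fog} = {Cloudy, Rain, Sprinkler}.
  Pressure also has parents Dew, Season.
  Wind's other parents are Cloudy, Dew, Pressure, Runoff, Season, WetGrass.
MB(Fog) = {Cloudy, Dew, Evap, Pressure, Rain, Runoff, Season, SoilMoist, Sprinkler, Temp, WetGrass, Wind}, which has 12 nodes.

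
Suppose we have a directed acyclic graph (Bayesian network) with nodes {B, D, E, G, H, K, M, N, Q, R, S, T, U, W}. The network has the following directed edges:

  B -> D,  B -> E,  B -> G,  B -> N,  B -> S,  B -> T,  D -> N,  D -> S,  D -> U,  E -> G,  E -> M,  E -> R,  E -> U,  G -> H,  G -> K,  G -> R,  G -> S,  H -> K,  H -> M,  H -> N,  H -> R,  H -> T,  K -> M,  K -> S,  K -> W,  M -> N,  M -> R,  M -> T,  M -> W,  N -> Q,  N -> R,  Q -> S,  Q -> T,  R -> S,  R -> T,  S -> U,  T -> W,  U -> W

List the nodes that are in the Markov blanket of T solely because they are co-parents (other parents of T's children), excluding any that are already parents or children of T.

Children of T: W.
  W: K, M, U
Excluding nodes already adjacent to T (B, H, M, Q, R, W), the co-parent-only contribution is {K, U}.

{K, U}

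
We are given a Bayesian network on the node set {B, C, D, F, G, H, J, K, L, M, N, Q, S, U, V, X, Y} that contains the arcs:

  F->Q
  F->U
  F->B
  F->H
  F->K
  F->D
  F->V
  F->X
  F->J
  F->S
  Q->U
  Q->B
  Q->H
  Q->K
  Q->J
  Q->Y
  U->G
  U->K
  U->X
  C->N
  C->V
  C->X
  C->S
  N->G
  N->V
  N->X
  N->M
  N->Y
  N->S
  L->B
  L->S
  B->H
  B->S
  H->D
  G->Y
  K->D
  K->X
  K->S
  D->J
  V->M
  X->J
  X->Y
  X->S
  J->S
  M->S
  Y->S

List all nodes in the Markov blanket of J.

{B, C, D, F, K, L, M, N, Q, S, X, Y}

By definition, MB(J) is built from J's parents, J's children, and the co-parents of J.
Parents of J: D, F, Q, X.
J has child S.
Co-parents of J (other parents of its children):
  S: B, C, F, K, L, M, N, X, Y
So the Markov blanket of J is {B, C, D, F, K, L, M, N, Q, S, X, Y}.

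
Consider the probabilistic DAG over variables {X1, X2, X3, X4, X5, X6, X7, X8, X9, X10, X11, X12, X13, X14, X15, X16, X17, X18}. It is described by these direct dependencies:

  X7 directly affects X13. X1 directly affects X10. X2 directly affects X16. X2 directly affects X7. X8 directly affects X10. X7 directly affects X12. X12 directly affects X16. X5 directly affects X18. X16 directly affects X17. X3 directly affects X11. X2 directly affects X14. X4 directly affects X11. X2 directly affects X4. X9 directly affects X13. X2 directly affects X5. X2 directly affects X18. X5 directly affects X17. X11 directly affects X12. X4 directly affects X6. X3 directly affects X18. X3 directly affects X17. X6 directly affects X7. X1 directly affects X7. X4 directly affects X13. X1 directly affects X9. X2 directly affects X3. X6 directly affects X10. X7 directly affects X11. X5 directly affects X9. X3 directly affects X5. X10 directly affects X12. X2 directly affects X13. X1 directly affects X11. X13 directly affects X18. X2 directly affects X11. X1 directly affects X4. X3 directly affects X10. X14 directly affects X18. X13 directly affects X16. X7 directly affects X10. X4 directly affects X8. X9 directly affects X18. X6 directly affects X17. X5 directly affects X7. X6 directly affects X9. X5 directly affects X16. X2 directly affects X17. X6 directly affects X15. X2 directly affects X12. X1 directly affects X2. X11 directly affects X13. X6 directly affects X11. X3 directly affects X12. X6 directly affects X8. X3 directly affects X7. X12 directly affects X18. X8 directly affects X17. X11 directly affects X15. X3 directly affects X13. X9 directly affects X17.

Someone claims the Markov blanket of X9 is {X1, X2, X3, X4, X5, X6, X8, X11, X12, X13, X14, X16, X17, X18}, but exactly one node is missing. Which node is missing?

X7

Recall MB(v) = parents ∪ children ∪ spouses, where spouses are the other parents of v's children.
X9's parents: X1, X5, X6.
X9's children: X13, X17, X18.
Other parents of X9's children:
  X13 also has parents X2, X3, X4, X7, X11.
  parents(X17) \ {X9} = {X2, X3, X5, X6, X8, X16}.
  parents(X18) \ {X9} = {X2, X3, X5, X12, X13, X14}.
MB(X9) = {X1, X2, X3, X4, X5, X6, X7, X8, X11, X12, X13, X14, X16, X17, X18}.
Comparing with the claimed set, X7 is missing.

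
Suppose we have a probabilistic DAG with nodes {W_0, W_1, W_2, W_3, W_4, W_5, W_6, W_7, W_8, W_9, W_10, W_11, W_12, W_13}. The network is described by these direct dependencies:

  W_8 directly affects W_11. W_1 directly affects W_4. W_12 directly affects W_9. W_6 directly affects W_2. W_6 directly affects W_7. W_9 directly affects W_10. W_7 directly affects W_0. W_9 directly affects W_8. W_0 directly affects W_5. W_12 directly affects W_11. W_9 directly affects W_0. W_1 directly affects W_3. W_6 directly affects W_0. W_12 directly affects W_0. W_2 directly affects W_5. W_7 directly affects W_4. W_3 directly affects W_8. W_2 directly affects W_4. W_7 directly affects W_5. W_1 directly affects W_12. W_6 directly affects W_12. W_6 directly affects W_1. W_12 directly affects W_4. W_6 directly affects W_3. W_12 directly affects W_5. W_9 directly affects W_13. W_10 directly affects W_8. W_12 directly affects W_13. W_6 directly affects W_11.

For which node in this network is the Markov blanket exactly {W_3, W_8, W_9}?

The target node must have every member of {W_3, W_8, W_9} as a parent, child, or co-parent, and no others.
Parents of W_10: W_9; children: W_8; co-parents: W_3, W_9.
These exactly cover the given set, so the node is W_10.

W_10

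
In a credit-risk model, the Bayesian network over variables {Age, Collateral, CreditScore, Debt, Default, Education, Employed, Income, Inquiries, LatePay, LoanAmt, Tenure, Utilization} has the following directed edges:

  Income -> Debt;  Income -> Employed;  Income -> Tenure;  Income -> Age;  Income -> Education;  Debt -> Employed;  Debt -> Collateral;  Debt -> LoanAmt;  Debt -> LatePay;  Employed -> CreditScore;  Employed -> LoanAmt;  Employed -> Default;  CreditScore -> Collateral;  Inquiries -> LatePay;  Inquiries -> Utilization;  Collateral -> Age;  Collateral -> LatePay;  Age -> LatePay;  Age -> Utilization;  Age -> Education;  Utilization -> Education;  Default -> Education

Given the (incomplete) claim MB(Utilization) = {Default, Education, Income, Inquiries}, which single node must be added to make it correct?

By definition, MB(Utilization) is built from Utilization's parents, Utilization's children, and the co-parents of Utilization.
Pa(Utilization) = {Age, Inquiries}.
Children of Utilization: Education.
Co-parents of Utilization (other parents of its children):
  Education's other parents are Age, Default, Income.
MB(Utilization) = {Age, Default, Education, Income, Inquiries}.
Comparing with the claimed set, Age is missing.

Age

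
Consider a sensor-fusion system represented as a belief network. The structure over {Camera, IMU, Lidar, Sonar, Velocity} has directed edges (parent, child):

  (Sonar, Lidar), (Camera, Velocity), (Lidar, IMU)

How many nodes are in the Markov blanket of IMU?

Recall MB(v) = parents ∪ children ∪ spouses, where spouses are the other parents of v's children.
IMU's parents: Lidar.
IMU has no children.
IMU has no children, so there are no co-parents.
MB(IMU) = {Lidar}, which has 1 node.

1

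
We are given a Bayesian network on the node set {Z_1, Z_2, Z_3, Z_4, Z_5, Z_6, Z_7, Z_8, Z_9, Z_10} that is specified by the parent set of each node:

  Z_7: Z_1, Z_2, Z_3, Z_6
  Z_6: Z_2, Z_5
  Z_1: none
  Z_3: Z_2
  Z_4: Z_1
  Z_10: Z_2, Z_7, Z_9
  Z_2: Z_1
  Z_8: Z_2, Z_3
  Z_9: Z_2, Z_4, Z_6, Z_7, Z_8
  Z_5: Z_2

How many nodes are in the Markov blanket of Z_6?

By definition, MB(Z_6) is built from Z_6's parents, Z_6's children, and the co-parents of Z_6.
Parents of Z_6: Z_2, Z_5.
Ch(Z_6) = {Z_7, Z_9}.
For each child, the remaining parents (spouses of Z_6):
  Z_7: Z_1, Z_2, Z_3
  Z_9: Z_2, Z_4, Z_7, Z_8
MB(Z_6) = {Z_1, Z_2, Z_3, Z_4, Z_5, Z_7, Z_8, Z_9}, which has 8 nodes.

8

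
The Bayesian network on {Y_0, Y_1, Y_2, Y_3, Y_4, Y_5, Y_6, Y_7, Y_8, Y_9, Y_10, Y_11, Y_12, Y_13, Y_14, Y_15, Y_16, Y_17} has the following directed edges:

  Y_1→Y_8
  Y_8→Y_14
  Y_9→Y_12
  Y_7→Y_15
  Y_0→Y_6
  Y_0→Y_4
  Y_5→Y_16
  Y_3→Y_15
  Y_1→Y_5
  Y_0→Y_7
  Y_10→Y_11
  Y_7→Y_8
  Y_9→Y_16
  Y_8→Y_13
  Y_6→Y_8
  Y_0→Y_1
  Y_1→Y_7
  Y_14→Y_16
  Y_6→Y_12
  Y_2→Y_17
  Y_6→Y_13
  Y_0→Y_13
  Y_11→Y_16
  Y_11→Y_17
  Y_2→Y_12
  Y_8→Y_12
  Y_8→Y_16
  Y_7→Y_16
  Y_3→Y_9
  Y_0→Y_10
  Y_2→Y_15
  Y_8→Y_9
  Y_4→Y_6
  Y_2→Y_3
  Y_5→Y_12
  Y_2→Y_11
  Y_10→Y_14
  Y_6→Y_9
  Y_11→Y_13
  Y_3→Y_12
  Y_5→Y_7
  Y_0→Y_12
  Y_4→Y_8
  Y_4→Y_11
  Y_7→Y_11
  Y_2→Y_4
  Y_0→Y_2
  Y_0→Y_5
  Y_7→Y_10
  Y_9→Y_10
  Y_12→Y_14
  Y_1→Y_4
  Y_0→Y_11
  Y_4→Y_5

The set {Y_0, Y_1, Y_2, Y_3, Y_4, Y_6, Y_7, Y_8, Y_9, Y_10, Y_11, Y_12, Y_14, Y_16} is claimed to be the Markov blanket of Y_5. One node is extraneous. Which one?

Y_10

Recall MB(v) = parents ∪ children ∪ spouses, where spouses are the other parents of v's children.
Y_5 has parents Y_0, Y_1, Y_4.
Children of Y_5: Y_7, Y_12, Y_16.
For each child, the remaining parents (spouses of Y_5):
  Y_7 also has parents Y_0, Y_1.
  parents(Y_12) \ {Y_5} = {Y_0, Y_2, Y_3, Y_6, Y_8, Y_9}.
  parents(Y_16) \ {Y_5} = {Y_7, Y_8, Y_9, Y_11, Y_14}.
MB(Y_5) = {Y_0, Y_1, Y_2, Y_3, Y_4, Y_6, Y_7, Y_8, Y_9, Y_11, Y_12, Y_14, Y_16}.
Y_10 is neither a parent, child, nor co-parent of Y_5, so it does not belong.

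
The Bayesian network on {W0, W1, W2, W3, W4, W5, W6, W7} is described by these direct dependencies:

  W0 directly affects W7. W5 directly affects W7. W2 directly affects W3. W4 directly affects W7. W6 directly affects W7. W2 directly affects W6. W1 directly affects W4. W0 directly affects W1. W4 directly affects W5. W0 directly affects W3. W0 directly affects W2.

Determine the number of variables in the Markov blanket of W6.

Children of W6: W7.
W6 has parent W2.
Co-parents of W6 (other parents of its children):
  W7 also has parents W0, W4, W5.
MB(W6) = {W0, W2, W4, W5, W7}, which has 5 nodes.

5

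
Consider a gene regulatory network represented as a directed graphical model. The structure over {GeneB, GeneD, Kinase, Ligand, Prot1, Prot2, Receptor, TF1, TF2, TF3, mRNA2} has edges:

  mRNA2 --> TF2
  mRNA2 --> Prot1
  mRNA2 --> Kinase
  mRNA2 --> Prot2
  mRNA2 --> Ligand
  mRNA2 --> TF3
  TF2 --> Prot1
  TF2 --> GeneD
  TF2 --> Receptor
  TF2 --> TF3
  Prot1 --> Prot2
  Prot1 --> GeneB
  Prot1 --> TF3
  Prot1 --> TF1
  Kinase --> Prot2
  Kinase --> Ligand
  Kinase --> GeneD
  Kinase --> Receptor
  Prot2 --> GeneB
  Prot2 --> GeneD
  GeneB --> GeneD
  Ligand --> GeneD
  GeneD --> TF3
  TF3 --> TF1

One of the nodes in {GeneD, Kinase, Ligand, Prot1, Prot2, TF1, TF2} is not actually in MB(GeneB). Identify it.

GeneB has child GeneD.
GeneB's parents: Prot1, Prot2.
Parents of each child, excluding GeneB:
  GeneD: Kinase, Ligand, Prot2, TF2
MB(GeneB) = {GeneD, Kinase, Ligand, Prot1, Prot2, TF2}.
TF1 is neither a parent, child, nor co-parent of GeneB, so it does not belong.

TF1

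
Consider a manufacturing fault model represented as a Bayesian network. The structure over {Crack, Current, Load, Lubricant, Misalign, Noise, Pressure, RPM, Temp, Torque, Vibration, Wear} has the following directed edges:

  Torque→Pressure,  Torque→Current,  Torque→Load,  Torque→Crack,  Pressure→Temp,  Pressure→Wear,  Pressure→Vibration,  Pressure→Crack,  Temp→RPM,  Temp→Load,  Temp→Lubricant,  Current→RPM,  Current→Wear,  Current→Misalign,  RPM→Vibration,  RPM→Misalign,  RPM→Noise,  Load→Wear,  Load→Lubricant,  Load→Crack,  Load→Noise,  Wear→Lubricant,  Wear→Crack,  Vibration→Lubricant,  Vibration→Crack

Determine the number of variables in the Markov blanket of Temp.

By definition, MB(Temp) is built from Temp's parents, Temp's children, and the co-parents of Temp.
Temp's children: Load, Lubricant, RPM.
Temp's parents: Pressure.
Other parents of Temp's children:
  parents(RPM) \ {Temp} = {Current}.
  parents(Load) \ {Temp} = {Torque}.
  Lubricant's other parents are Load, Vibration, Wear.
MB(Temp) = {Current, Load, Lubricant, Pressure, RPM, Torque, Vibration, Wear}, which has 8 nodes.

8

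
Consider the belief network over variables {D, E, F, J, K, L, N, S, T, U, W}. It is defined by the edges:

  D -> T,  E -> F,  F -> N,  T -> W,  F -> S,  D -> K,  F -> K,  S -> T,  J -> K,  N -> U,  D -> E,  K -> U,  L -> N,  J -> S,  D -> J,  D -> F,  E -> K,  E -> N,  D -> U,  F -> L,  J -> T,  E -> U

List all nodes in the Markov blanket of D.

{E, F, J, K, N, S, T, U}

Recall MB(v) = parents ∪ children ∪ spouses, where spouses are the other parents of v's children.
Pa(D) = {}.
Children of D: E, F, J, K, T, U.
Co-parents of D (other parents of its children):
  E: —
  F: E
  J: —
  K: E, F, J
  T: J, S
  U: E, K, N
Taking the union gives {E, F, J, K, N, S, T, U}.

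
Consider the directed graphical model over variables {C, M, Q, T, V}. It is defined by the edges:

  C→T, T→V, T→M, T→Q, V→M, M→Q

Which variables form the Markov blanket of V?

{M, T}

Pa(V) = {T}.
V's children: M.
Co-parents of V (other parents of its children):
  M: T
Union: {T} ∪ {M} ∪ {T} = {M, T}.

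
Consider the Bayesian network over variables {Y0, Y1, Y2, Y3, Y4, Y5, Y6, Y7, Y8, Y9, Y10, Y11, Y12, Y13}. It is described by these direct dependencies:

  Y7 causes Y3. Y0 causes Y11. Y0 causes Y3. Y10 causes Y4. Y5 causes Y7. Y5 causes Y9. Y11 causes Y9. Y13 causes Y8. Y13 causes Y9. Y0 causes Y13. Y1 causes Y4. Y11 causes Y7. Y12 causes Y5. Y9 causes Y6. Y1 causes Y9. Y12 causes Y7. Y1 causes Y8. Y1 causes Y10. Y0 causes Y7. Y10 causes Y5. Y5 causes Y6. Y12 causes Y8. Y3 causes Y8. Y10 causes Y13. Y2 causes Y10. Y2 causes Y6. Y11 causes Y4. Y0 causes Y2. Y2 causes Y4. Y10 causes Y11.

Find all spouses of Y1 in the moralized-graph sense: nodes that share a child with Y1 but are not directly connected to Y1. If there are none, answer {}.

Children of Y1: Y4, Y8, Y9, Y10.
  parents(Y10) \ {Y1} = {Y2}.
  Y4 also has parents Y2, Y10, Y11.
  Y9's other parents are Y5, Y11, Y13.
  Y8 also has parents Y3, Y12, Y13.
Excluding nodes already adjacent to Y1 (Y4, Y8, Y9, Y10), the co-parent-only contribution is {Y2, Y3, Y5, Y11, Y12, Y13}.

{Y2, Y3, Y5, Y11, Y12, Y13}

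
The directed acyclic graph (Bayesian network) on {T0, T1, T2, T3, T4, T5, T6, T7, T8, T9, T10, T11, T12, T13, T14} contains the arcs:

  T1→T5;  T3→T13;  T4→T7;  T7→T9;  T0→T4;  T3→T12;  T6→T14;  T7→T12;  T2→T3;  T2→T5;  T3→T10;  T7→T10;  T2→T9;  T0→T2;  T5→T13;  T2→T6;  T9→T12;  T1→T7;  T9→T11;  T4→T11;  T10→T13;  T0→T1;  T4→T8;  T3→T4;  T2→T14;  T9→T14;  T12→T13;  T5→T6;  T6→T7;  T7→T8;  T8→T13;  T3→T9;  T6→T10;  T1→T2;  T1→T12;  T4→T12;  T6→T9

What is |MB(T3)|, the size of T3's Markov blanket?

12

By definition, MB(T3) is built from T3's parents, T3's children, and the co-parents of T3.
T3's parents: T2.
T3's children: T4, T9, T10, T12, T13.
Other parents of T3's children:
  T4: T0
  T9: T2, T6, T7
  T10: T6, T7
  T12: T1, T4, T7, T9
  T13: T5, T8, T10, T12
MB(T3) = {T0, T1, T2, T4, T5, T6, T7, T8, T9, T10, T12, T13}, which has 12 nodes.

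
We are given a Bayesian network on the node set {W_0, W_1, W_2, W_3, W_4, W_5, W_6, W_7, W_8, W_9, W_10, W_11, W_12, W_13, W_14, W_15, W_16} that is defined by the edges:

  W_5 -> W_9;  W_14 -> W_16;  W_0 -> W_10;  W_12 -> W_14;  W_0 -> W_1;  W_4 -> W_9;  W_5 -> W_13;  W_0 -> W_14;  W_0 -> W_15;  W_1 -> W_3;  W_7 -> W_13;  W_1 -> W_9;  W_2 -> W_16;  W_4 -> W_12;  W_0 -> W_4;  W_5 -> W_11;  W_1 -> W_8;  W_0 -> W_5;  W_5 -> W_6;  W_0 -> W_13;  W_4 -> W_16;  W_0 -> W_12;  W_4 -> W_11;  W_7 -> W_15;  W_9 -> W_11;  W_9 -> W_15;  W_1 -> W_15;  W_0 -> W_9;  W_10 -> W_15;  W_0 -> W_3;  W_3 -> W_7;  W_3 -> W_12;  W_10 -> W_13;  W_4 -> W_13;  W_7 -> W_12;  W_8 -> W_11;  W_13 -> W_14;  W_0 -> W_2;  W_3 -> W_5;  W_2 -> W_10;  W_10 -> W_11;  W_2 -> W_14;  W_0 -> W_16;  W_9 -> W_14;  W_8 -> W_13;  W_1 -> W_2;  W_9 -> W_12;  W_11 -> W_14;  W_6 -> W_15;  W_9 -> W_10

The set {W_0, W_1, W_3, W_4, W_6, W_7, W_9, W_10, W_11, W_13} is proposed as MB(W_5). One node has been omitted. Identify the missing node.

Pa(W_5) = {W_0, W_3}.
W_5 has children W_6, W_9, W_11, W_13.
Other parents of W_5's children:
  W_6 has no other parent.
  W_9 also has parents W_0, W_1, W_4.
  W_11 also has parents W_4, W_8, W_9, W_10.
  W_13 also has parents W_0, W_4, W_7, W_8, W_10.
MB(W_5) = {W_0, W_1, W_3, W_4, W_6, W_7, W_8, W_9, W_10, W_11, W_13}.
Comparing with the claimed set, W_8 is missing.

W_8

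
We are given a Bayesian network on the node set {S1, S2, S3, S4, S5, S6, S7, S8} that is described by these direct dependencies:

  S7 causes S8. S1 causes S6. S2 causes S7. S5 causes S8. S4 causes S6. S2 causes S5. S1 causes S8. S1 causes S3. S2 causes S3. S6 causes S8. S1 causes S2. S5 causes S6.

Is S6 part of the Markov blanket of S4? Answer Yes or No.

Yes

S6 is a child of S4.
So S6 ∈ MB(S4).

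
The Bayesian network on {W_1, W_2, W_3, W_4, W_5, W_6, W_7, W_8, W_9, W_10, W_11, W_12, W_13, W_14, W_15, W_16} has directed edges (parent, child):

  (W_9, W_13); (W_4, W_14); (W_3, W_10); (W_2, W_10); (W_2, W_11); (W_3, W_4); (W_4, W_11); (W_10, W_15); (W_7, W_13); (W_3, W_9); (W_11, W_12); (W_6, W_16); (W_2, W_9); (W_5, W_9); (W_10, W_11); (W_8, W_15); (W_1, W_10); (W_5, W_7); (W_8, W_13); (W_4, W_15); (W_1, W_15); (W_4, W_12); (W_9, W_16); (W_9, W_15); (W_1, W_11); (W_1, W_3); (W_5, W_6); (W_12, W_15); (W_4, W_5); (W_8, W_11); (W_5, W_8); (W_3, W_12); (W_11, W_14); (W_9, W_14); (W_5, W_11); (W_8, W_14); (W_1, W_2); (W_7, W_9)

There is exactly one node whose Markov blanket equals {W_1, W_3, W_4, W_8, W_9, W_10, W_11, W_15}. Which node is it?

The target node must have every member of {W_1, W_3, W_4, W_8, W_9, W_10, W_11, W_15} as a parent, child, or co-parent, and no others.
Parents of W_12: W_3, W_4, W_11; children: W_15; co-parents: W_1, W_4, W_8, W_9, W_10.
These exactly cover the given set, so the node is W_12.

W_12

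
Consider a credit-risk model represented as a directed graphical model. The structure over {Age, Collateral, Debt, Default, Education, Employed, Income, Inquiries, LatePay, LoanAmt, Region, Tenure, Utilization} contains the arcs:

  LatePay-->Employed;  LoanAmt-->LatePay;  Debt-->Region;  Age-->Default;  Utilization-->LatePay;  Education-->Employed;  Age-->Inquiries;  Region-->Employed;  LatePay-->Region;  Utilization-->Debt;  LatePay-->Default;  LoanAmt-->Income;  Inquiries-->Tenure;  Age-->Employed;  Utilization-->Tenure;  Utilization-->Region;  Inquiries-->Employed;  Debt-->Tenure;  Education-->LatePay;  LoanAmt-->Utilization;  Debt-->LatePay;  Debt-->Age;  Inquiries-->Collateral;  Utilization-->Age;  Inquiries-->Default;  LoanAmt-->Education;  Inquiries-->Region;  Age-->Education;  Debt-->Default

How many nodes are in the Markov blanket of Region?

By definition, MB(Region) is built from Region's parents, Region's children, and the co-parents of Region.
Children of Region: Employed.
Region's parents: Debt, Inquiries, LatePay, Utilization.
Co-parents of Region (other parents of its children):
  Employed also has parents Age, Education, Inquiries, LatePay.
MB(Region) = {Age, Debt, Education, Employed, Inquiries, LatePay, Utilization}, which has 7 nodes.

7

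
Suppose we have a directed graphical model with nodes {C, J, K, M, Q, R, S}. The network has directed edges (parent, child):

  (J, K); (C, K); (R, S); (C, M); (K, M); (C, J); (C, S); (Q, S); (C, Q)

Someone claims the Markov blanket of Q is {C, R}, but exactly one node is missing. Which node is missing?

S

The Markov blanket of a node is its parents, its children, and the other parents of its children.
Children of Q: S.
Q's parents: C.
Co-parents of Q (other parents of its children):
  S also has parents C, R.
MB(Q) = {C, R, S}.
Comparing with the claimed set, S is missing.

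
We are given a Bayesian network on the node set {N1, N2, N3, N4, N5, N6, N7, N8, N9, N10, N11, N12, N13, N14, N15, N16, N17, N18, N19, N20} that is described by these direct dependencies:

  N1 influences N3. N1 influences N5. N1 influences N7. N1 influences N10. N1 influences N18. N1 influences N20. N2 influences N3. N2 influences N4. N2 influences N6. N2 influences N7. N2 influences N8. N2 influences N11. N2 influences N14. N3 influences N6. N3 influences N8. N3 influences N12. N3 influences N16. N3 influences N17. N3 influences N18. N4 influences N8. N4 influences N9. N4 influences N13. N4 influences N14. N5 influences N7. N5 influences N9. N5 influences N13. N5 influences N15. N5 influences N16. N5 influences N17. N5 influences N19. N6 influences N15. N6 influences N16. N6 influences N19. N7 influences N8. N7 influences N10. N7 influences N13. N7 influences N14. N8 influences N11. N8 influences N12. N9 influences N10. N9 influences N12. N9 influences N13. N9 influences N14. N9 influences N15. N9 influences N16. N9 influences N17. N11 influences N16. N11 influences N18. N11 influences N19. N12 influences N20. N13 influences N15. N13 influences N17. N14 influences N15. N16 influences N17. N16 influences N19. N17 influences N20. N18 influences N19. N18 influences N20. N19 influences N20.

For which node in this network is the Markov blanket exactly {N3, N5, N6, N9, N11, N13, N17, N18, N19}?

N16

The target node must have every member of {N3, N5, N6, N9, N11, N13, N17, N18, N19} as a parent, child, or co-parent, and no others.
Parents of N16: N3, N5, N6, N9, N11; children: N17, N19; co-parents: N3, N5, N6, N9, N11, N13, N18.
These exactly cover the given set, so the node is N16.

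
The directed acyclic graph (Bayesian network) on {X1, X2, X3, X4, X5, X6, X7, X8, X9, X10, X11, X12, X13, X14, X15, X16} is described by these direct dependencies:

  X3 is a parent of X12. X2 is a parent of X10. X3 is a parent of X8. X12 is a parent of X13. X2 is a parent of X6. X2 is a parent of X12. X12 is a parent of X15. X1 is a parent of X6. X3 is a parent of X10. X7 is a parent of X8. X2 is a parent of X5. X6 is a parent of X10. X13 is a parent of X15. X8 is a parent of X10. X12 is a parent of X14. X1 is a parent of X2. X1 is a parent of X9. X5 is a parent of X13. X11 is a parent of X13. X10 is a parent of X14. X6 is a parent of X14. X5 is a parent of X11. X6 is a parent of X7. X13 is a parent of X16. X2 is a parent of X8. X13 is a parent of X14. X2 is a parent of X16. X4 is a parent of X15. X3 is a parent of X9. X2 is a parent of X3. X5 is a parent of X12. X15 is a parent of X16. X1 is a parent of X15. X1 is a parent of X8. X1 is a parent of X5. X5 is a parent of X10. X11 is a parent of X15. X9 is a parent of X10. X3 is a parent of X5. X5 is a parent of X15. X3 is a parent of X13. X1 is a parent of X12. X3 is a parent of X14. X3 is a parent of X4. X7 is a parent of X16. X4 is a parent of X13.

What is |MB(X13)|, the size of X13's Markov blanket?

13

X13's parents: X3, X4, X5, X11, X12.
X13 has children X14, X15, X16.
For each child, the remaining parents (spouses of X13):
  X14: X3, X6, X10, X12
  X15: X1, X4, X5, X11, X12
  X16: X2, X7, X15
MB(X13) = {X1, X2, X3, X4, X5, X6, X7, X10, X11, X12, X14, X15, X16}, which has 13 nodes.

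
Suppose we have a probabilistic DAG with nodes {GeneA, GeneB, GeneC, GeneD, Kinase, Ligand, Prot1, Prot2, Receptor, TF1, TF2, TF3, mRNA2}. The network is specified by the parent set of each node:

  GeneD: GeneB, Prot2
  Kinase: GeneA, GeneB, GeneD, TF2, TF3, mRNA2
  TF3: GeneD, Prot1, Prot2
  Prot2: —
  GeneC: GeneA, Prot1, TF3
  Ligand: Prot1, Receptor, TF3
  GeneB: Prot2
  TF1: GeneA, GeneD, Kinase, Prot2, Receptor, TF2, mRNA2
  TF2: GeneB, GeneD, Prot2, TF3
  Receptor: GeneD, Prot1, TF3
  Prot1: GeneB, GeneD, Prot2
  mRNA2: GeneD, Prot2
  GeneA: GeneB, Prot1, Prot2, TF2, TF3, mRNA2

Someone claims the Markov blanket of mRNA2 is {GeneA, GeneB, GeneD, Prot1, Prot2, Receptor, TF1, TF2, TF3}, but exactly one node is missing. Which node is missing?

mRNA2's children: GeneA, Kinase, TF1.
Pa(mRNA2) = {GeneD, Prot2}.
Parents of each child, excluding mRNA2:
  GeneA also has parents GeneB, Prot1, Prot2, TF2, TF3.
  Kinase also has parents GeneA, GeneB, GeneD, TF2, TF3.
  TF1's other parents are GeneA, GeneD, Kinase, Prot2, Receptor, TF2.
MB(mRNA2) = {GeneA, GeneB, GeneD, Kinase, Prot1, Prot2, Receptor, TF1, TF2, TF3}.
Comparing with the claimed set, Kinase is missing.

Kinase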